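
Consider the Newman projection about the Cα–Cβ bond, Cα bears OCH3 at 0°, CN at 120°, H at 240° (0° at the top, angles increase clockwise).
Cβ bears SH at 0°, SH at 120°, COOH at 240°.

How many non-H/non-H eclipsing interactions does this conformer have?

2

Non-H eclipsing pairs: OCH3(0°)/SH(0°); CN(120°)/SH(120°) — 2 interactions.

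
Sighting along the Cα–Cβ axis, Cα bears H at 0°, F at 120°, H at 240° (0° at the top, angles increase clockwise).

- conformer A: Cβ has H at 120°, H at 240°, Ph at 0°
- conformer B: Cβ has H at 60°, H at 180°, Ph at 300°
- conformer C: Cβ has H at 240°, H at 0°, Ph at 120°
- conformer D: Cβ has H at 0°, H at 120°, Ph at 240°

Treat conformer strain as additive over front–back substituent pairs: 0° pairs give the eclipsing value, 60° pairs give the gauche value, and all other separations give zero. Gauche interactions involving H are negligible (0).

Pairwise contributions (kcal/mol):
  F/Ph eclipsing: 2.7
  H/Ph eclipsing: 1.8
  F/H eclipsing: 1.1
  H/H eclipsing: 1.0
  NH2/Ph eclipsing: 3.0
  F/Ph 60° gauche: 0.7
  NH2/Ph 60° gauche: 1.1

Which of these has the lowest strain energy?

A (eclipsed): H(0°)/Ph(0°) eclipsed 1.8; F(120°)/H(120°) eclipsed 1.1; H(240°)/H(240°) eclipsed 1.0 → 3.9 kcal/mol.
B (staggered): no non-H gauche contacts → 0.0 kcal/mol.
C (eclipsed): H(0°)/H(0°) eclipsed 1.0; F(120°)/Ph(120°) eclipsed 2.7; H(240°)/H(240°) eclipsed 1.0 → 4.7 kcal/mol.
D (eclipsed): H(0°)/H(0°) eclipsed 1.0; F(120°)/H(120°) eclipsed 1.1; H(240°)/Ph(240°) eclipsed 1.8 → 3.9 kcal/mol.
B has the lowest total (0.0 kcal/mol).

B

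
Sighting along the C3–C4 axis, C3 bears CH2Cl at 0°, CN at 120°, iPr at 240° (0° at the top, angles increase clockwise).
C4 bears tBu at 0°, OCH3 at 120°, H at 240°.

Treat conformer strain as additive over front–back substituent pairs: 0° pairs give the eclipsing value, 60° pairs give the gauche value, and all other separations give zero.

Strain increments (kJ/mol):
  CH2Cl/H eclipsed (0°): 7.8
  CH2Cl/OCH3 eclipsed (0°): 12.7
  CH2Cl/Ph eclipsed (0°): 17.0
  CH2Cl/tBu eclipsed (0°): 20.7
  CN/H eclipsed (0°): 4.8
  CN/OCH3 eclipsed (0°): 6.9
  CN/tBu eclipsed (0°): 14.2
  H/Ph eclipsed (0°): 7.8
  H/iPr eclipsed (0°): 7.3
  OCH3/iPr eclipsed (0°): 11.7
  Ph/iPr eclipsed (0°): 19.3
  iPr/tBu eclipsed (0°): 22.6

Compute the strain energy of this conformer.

This conformer is eclipsed. CH2Cl at 0° is eclipsed with tBu at 0° (20.7); CN at 120° is eclipsed with OCH3 at 120° (6.9); iPr at 240° is eclipsed with H at 240° (7.3). Total 34.9 kJ/mol.

34.9 kJ/mol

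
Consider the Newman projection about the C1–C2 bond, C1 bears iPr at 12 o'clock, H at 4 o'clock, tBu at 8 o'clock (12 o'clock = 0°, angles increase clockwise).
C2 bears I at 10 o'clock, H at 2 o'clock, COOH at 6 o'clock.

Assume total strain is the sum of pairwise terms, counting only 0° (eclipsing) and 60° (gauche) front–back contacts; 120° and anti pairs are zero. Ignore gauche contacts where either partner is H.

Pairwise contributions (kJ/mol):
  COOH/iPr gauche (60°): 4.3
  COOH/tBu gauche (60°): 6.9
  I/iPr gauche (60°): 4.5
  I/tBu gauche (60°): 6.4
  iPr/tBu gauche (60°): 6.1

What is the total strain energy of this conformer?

This conformer (staggered): iPr(0°)/I(300°) gauche 4.5; tBu(240°)/I(300°) gauche 6.4; tBu(240°)/COOH(180°) gauche 6.9 → 17.8 kJ/mol.

17.8 kJ/mol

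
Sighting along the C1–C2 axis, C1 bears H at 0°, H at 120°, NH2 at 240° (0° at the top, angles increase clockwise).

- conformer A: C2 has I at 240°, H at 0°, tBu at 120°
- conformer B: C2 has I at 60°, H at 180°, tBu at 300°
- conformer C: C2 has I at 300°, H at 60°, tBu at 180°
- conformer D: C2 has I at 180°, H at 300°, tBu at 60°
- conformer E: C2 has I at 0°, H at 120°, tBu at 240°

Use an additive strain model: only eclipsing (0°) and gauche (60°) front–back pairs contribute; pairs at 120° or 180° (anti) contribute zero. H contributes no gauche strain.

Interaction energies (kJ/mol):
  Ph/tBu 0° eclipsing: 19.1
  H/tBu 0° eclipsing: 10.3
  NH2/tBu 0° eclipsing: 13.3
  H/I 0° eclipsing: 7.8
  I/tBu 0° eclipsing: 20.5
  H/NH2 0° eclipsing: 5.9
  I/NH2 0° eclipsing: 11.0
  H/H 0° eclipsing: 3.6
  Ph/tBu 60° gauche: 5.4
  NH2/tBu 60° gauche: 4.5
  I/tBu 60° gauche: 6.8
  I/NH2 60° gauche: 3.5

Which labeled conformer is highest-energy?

A

A is eclipsed. H at 0° is eclipsed with H at 0° (3.6); H at 120° is eclipsed with tBu at 120° (10.3); NH2 at 240° is eclipsed with I at 240° (11.0). Total 24.9 kJ/mol.
B is staggered. NH2 at 240° is gauche with tBu at 300° (4.5). Total 4.5 kJ/mol.
C is staggered. NH2 at 240° is gauche with I at 300° (3.5); NH2 at 240° is gauche with tBu at 180° (4.5). Total 8.0 kJ/mol.
D is staggered. NH2 at 240° is gauche with I at 180° (3.5). Total 3.5 kJ/mol.
E is eclipsed. H at 0° is eclipsed with I at 0° (7.8); H at 120° is eclipsed with H at 120° (3.6); NH2 at 240° is eclipsed with tBu at 240° (13.3). Total 24.7 kJ/mol.
A has the highest total (24.9 kJ/mol).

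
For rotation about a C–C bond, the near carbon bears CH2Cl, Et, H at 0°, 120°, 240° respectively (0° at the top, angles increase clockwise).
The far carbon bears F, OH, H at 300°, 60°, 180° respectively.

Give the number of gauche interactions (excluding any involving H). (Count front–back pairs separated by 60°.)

3

Non-H gauche pairs: CH2Cl(0°)/F(300°); CH2Cl(0°)/OH(60°); Et(120°)/OH(60°) — 3 interactions.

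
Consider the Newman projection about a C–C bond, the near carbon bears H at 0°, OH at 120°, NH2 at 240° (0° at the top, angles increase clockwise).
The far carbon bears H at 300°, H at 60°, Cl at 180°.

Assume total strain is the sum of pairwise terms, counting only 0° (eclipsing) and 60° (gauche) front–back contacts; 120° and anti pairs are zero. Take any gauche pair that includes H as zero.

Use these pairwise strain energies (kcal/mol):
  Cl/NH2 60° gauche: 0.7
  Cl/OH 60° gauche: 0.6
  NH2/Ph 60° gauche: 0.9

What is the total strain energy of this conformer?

1.3 kcal/mol

This conformer (staggered): OH–Cl gauche, NH2–Cl gauche; 0.6 + 0.7 = 1.3 kcal/mol.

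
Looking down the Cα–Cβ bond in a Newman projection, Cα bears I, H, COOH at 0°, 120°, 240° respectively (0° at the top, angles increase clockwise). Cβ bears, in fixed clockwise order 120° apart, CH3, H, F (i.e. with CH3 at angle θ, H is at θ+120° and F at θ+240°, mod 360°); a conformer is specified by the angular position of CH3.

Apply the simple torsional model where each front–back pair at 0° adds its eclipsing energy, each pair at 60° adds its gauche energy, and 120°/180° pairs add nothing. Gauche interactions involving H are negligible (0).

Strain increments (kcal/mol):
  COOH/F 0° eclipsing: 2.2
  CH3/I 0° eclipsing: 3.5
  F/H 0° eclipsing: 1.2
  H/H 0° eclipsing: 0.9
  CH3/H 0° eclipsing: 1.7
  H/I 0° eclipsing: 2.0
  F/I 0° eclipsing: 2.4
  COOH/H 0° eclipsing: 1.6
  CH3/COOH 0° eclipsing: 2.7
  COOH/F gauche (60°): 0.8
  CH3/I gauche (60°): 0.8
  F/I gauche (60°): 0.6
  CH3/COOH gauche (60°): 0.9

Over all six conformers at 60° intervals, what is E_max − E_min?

CH3 at 0° (eclipsed): I(0°)/CH3(0°) eclipsed 3.5; H(120°)/H(120°) eclipsed 0.9; COOH(240°)/F(240°) eclipsed 2.2 → 6.6 kcal/mol.
CH3 at 60° (staggered): I(0°)/CH3(60°) gauche 0.8; I(0°)/F(300°) gauche 0.6; COOH(240°)/F(300°) gauche 0.8 → 2.2 kcal/mol.
CH3 at 120° (eclipsed): I(0°)/F(0°) eclipsed 2.4; H(120°)/CH3(120°) eclipsed 1.7; COOH(240°)/H(240°) eclipsed 1.6 → 5.7 kcal/mol.
CH3 at 180° (staggered): I(0°)/F(60°) gauche 0.6; COOH(240°)/CH3(180°) gauche 0.9 → 1.5 kcal/mol.
CH3 at 240° (eclipsed): I(0°)/H(0°) eclipsed 2.0; H(120°)/F(120°) eclipsed 1.2; COOH(240°)/CH3(240°) eclipsed 2.7 → 5.9 kcal/mol.
CH3 at 300° (staggered): I(0°)/CH3(300°) gauche 0.8; COOH(240°)/CH3(300°) gauche 0.9; COOH(240°)/F(180°) gauche 0.8 → 2.5 kcal/mol.
Max at 0° (6.6 kcal/mol), min at 180° (1.5 kcal/mol); barrier = 5.1 kcal/mol.

5.1 kcal/mol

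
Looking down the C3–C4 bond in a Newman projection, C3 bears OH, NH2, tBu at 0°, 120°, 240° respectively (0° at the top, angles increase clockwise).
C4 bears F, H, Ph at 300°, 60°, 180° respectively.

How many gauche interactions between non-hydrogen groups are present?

Non-H gauche pairs: OH(0°)/F(300°); NH2(120°)/Ph(180°); tBu(240°)/F(300°); tBu(240°)/Ph(180°) — 4 interactions.

4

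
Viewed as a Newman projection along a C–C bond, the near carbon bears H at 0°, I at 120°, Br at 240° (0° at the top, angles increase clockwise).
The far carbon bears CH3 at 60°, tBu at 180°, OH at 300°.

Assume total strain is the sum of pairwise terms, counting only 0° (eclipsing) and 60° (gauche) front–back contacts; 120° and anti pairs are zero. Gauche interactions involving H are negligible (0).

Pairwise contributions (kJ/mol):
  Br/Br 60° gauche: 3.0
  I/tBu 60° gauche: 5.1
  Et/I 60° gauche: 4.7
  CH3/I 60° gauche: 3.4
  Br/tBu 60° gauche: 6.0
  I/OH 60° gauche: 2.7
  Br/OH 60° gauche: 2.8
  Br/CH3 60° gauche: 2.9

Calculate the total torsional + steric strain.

17.3 kJ/mol

This conformer is staggered. I at 120° is gauche with CH3 at 60° (3.4); I at 120° is gauche with tBu at 180° (5.1); Br at 240° is gauche with tBu at 180° (6.0); Br at 240° is gauche with OH at 300° (2.8). Total 17.3 kJ/mol.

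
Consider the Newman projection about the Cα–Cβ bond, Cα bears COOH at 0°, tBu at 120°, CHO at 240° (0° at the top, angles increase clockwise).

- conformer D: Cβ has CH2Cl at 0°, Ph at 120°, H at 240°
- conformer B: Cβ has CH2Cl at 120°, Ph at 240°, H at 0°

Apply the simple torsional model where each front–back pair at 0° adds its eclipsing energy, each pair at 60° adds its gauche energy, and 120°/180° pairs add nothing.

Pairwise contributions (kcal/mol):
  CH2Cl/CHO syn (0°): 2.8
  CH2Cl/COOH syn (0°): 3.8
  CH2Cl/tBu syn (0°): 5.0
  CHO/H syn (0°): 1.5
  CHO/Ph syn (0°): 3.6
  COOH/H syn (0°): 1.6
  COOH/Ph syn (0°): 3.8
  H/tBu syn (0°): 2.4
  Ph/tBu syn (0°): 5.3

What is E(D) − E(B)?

D (eclipsed): COOH(0°)/CH2Cl(0°) eclipsed 3.8; tBu(120°)/Ph(120°) eclipsed 5.3; CHO(240°)/H(240°) eclipsed 1.5 → 10.6 kcal/mol.
B (eclipsed): COOH(0°)/H(0°) eclipsed 1.6; tBu(120°)/CH2Cl(120°) eclipsed 5.0; CHO(240°)/Ph(240°) eclipsed 3.6 → 10.2 kcal/mol.
E(D) − E(B) = 10.6 − 10.2 = +0.4 kcal/mol.

+0.4 kcal/mol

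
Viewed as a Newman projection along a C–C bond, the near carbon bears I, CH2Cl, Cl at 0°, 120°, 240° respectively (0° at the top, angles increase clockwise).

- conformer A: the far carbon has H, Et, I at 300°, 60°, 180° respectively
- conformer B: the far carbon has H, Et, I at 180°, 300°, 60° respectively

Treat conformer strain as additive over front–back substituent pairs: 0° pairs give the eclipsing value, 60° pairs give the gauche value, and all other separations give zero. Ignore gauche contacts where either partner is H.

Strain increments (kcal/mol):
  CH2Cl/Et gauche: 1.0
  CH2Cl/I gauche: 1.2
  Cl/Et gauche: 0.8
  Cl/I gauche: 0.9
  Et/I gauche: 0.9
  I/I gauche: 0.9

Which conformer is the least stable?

A

A (staggered): I–Et gauche, CH2Cl–Et gauche, CH2Cl–I gauche, Cl–I gauche; 0.9 + 1.0 + 1.2 + 0.9 = 4.0 kcal/mol.
B (staggered): I–Et gauche, I–I gauche, CH2Cl–I gauche, Cl–Et gauche; 0.9 + 0.9 + 1.2 + 0.8 = 3.8 kcal/mol.
A has the highest total (4.0 kcal/mol).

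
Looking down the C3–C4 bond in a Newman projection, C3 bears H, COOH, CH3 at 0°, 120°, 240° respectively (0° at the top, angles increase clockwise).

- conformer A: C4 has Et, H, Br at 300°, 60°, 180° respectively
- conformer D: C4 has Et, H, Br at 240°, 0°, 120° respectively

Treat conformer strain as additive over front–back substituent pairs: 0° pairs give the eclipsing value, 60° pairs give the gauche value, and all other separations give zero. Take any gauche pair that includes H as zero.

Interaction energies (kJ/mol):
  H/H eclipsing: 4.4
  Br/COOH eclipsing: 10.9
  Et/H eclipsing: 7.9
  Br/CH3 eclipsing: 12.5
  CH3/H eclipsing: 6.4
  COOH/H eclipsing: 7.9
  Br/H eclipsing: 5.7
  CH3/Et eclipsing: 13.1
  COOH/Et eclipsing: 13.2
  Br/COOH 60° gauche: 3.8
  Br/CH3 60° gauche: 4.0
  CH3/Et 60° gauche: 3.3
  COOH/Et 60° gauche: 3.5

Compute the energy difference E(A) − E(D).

-17.3 kJ/mol

A is staggered. COOH at 120° is gauche with Br at 180° (3.8); CH3 at 240° is gauche with Et at 300° (3.3); CH3 at 240° is gauche with Br at 180° (4.0). Total 11.1 kJ/mol.
D is eclipsed. H at 0° is eclipsed with H at 0° (4.4); COOH at 120° is eclipsed with Br at 120° (10.9); CH3 at 240° is eclipsed with Et at 240° (13.1). Total 28.4 kJ/mol.
E(A) − E(D) = 11.1 − 28.4 = -17.3 kJ/mol.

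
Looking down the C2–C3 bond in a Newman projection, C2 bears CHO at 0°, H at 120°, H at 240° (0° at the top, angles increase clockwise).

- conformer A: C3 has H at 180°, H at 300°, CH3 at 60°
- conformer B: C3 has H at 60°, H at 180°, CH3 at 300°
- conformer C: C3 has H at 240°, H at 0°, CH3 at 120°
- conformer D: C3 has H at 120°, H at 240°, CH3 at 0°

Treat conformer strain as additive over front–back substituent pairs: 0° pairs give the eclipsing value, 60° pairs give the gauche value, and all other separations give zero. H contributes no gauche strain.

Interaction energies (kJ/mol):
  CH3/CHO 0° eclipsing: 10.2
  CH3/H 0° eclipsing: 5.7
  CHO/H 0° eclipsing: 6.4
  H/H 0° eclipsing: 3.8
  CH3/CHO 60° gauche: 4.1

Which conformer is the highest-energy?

A (staggered): CHO–CH3 gauche; 4.1 = 4.1 kJ/mol.
B (staggered): CHO–CH3 gauche; 4.1 = 4.1 kJ/mol.
C (eclipsed): CHO–H eclipsed, H–CH3 eclipsed, H–H eclipsed; 6.4 + 5.7 + 3.8 = 15.9 kJ/mol.
D (eclipsed): CHO–CH3 eclipsed, H–H eclipsed, H–H eclipsed; 10.2 + 3.8 + 3.8 = 17.8 kJ/mol.
D has the highest total (17.8 kJ/mol).

D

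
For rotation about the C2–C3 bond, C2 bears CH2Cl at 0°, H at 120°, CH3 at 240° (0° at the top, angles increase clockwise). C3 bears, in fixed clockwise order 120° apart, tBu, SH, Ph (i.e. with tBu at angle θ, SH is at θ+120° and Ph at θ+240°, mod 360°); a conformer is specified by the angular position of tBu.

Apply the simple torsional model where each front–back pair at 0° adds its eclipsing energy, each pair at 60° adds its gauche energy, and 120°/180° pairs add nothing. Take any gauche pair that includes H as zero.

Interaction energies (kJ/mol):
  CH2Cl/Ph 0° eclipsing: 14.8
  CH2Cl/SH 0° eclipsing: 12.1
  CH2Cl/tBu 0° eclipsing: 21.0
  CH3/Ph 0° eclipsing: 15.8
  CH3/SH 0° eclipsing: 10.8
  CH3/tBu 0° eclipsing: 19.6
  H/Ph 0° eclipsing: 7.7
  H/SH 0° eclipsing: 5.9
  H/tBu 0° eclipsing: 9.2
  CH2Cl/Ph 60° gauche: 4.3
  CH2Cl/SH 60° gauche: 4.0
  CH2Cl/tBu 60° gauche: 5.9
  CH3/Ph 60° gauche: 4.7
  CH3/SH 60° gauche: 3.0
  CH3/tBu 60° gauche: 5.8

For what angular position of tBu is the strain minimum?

180°

tBu at 0° is eclipsed. CH2Cl at 0° is eclipsed with tBu at 0° (21.0); H at 120° is eclipsed with SH at 120° (5.9); CH3 at 240° is eclipsed with Ph at 240° (15.8). Total 42.7 kJ/mol.
tBu at 60° is staggered. CH2Cl at 0° is gauche with tBu at 60° (5.9); CH2Cl at 0° is gauche with Ph at 300° (4.3); CH3 at 240° is gauche with SH at 180° (3.0); CH3 at 240° is gauche with Ph at 300° (4.7). Total 17.9 kJ/mol.
tBu at 120° is eclipsed. CH2Cl at 0° is eclipsed with Ph at 0° (14.8); H at 120° is eclipsed with tBu at 120° (9.2); CH3 at 240° is eclipsed with SH at 240° (10.8). Total 34.8 kJ/mol.
tBu at 180° is staggered. CH2Cl at 0° is gauche with SH at 300° (4.0); CH2Cl at 0° is gauche with Ph at 60° (4.3); CH3 at 240° is gauche with tBu at 180° (5.8); CH3 at 240° is gauche with SH at 300° (3.0). Total 17.1 kJ/mol.
tBu at 240° is eclipsed. CH2Cl at 0° is eclipsed with SH at 0° (12.1); H at 120° is eclipsed with Ph at 120° (7.7); CH3 at 240° is eclipsed with tBu at 240° (19.6). Total 39.4 kJ/mol.
tBu at 300° is staggered. CH2Cl at 0° is gauche with tBu at 300° (5.9); CH2Cl at 0° is gauche with SH at 60° (4.0); CH3 at 240° is gauche with tBu at 300° (5.8); CH3 at 240° is gauche with Ph at 180° (4.7). Total 20.4 kJ/mol.
The minimum (17.1 kJ/mol) occurs with tBu at 180°.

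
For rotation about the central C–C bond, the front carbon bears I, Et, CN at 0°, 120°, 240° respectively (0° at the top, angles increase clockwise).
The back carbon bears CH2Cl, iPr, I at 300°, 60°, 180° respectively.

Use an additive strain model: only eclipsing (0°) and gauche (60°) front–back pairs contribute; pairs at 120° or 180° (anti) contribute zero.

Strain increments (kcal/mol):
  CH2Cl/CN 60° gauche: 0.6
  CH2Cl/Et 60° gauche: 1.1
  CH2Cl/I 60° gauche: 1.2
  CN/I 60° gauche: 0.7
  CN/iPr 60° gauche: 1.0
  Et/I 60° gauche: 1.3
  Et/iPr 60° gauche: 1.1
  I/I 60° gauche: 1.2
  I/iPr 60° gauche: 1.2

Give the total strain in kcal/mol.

6.1 kcal/mol

This conformer (staggered): I–CH2Cl gauche, I–iPr gauche, Et–iPr gauche, Et–I gauche, CN–CH2Cl gauche, CN–I gauche; 1.2 + 1.2 + 1.1 + 1.3 + 0.6 + 0.7 = 6.1 kcal/mol.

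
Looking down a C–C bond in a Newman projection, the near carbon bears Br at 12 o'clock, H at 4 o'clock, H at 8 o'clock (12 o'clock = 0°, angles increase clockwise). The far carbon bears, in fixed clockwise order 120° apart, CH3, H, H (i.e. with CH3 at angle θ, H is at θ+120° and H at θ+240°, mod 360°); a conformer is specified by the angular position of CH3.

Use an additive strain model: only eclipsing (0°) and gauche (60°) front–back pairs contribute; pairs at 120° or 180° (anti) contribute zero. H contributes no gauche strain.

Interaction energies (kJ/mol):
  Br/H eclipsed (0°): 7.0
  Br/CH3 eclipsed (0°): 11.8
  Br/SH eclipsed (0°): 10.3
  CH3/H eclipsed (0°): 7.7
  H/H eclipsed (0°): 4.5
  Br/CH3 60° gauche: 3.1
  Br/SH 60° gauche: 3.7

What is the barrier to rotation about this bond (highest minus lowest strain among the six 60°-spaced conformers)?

CH3 at 0° is eclipsed. Br at 0° is eclipsed with CH3 at 0° (11.8); H at 120° is eclipsed with H at 120° (4.5); H at 240° is eclipsed with H at 240° (4.5). Total 20.8 kJ/mol.
CH3 at 60° is staggered. Br at 0° is gauche with CH3 at 60° (3.1). Total 3.1 kJ/mol.
CH3 at 120° is eclipsed. Br at 0° is eclipsed with H at 0° (7.0); H at 120° is eclipsed with CH3 at 120° (7.7); H at 240° is eclipsed with H at 240° (4.5). Total 19.2 kJ/mol.
CH3 at 180° (staggered): no non-H gauche contacts → 0.0 kJ/mol.
CH3 at 240° is eclipsed. Br at 0° is eclipsed with H at 0° (7.0); H at 120° is eclipsed with H at 120° (4.5); H at 240° is eclipsed with CH3 at 240° (7.7). Total 19.2 kJ/mol.
CH3 at 300° is staggered. Br at 0° is gauche with CH3 at 300° (3.1). Total 3.1 kJ/mol.
Max at 0° (20.8 kJ/mol), min at 180° (0.0 kJ/mol); barrier = 20.8 kJ/mol.

20.8 kJ/mol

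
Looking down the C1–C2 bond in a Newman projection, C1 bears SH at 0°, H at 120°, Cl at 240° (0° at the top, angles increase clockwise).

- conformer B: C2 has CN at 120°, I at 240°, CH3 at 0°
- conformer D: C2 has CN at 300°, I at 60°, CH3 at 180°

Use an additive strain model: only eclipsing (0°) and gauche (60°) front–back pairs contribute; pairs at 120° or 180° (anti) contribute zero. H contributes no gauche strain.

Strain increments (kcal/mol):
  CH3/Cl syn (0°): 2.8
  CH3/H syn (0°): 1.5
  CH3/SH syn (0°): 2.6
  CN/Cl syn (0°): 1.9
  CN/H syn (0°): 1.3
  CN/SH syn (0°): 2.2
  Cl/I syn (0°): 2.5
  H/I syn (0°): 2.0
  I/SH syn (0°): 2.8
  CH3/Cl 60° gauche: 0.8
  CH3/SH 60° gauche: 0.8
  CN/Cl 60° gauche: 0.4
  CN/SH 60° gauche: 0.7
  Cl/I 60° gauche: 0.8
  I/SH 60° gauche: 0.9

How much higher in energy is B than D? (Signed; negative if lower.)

B (eclipsed): SH(0°)/CH3(0°) eclipsed 2.6; H(120°)/CN(120°) eclipsed 1.3; Cl(240°)/I(240°) eclipsed 2.5 → 6.4 kcal/mol.
D (staggered): SH(0°)/CN(300°) gauche 0.7; SH(0°)/I(60°) gauche 0.9; Cl(240°)/CN(300°) gauche 0.4; Cl(240°)/CH3(180°) gauche 0.8 → 2.8 kcal/mol.
E(B) − E(D) = 6.4 − 2.8 = +3.6 kcal/mol.

+3.6 kcal/mol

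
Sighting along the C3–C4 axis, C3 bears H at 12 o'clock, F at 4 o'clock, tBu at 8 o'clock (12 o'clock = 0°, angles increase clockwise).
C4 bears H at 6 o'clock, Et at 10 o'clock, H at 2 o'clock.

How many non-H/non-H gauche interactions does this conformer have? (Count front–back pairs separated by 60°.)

Non-H gauche pairs: tBu(240°)/Et(300°) — 1 interaction.

1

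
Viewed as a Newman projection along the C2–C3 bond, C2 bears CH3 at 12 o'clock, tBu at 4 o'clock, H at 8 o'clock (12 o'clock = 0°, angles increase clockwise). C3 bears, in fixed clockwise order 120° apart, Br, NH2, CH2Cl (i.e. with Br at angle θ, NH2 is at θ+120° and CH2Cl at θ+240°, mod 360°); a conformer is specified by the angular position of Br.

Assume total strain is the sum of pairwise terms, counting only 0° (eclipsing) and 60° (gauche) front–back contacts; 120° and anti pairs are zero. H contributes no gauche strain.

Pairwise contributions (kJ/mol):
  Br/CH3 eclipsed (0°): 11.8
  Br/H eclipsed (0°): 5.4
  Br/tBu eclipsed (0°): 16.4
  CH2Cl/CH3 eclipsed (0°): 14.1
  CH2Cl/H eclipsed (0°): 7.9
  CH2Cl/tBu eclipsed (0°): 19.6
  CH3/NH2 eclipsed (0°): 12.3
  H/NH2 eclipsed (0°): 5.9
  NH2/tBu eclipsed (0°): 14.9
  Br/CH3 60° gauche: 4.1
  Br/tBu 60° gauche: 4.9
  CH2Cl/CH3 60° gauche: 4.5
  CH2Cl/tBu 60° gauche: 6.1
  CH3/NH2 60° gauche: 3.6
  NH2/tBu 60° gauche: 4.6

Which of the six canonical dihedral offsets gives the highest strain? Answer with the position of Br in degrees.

Br at 0° (eclipsed): CH3(0°)/Br(0°) eclipsed 11.8; tBu(120°)/NH2(120°) eclipsed 14.9; H(240°)/CH2Cl(240°) eclipsed 7.9 → 34.6 kJ/mol.
Br at 60° (staggered): CH3(0°)/Br(60°) gauche 4.1; CH3(0°)/CH2Cl(300°) gauche 4.5; tBu(120°)/Br(60°) gauche 4.9; tBu(120°)/NH2(180°) gauche 4.6 → 18.1 kJ/mol.
Br at 120° (eclipsed): CH3(0°)/CH2Cl(0°) eclipsed 14.1; tBu(120°)/Br(120°) eclipsed 16.4; H(240°)/NH2(240°) eclipsed 5.9 → 36.4 kJ/mol.
Br at 180° (staggered): CH3(0°)/NH2(300°) gauche 3.6; CH3(0°)/CH2Cl(60°) gauche 4.5; tBu(120°)/Br(180°) gauche 4.9; tBu(120°)/CH2Cl(60°) gauche 6.1 → 19.1 kJ/mol.
Br at 240° (eclipsed): CH3(0°)/NH2(0°) eclipsed 12.3; tBu(120°)/CH2Cl(120°) eclipsed 19.6; H(240°)/Br(240°) eclipsed 5.4 → 37.3 kJ/mol.
Br at 300° (staggered): CH3(0°)/Br(300°) gauche 4.1; CH3(0°)/NH2(60°) gauche 3.6; tBu(120°)/NH2(60°) gauche 4.6; tBu(120°)/CH2Cl(180°) gauche 6.1 → 18.4 kJ/mol.
The maximum (37.3 kJ/mol) occurs with Br at 240°.

240°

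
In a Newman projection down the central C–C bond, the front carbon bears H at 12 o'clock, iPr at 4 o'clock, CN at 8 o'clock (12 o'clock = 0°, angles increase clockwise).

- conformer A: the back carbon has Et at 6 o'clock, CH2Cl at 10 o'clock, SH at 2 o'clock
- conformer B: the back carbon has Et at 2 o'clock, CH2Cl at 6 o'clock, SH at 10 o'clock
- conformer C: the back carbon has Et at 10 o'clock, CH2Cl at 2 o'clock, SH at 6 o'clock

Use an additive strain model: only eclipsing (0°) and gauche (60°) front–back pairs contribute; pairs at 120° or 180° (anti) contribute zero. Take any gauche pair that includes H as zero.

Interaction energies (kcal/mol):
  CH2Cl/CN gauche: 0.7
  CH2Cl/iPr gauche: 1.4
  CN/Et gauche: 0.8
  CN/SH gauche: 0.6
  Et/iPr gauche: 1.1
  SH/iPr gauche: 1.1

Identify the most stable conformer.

A (staggered): iPr–Et gauche, iPr–SH gauche, CN–Et gauche, CN–CH2Cl gauche; 1.1 + 1.1 + 0.8 + 0.7 = 3.7 kcal/mol.
B (staggered): iPr–Et gauche, iPr–CH2Cl gauche, CN–CH2Cl gauche, CN–SH gauche; 1.1 + 1.4 + 0.7 + 0.6 = 3.8 kcal/mol.
C (staggered): iPr–CH2Cl gauche, iPr–SH gauche, CN–Et gauche, CN–SH gauche; 1.4 + 1.1 + 0.8 + 0.6 = 3.9 kcal/mol.
A has the lowest total (3.7 kcal/mol).

A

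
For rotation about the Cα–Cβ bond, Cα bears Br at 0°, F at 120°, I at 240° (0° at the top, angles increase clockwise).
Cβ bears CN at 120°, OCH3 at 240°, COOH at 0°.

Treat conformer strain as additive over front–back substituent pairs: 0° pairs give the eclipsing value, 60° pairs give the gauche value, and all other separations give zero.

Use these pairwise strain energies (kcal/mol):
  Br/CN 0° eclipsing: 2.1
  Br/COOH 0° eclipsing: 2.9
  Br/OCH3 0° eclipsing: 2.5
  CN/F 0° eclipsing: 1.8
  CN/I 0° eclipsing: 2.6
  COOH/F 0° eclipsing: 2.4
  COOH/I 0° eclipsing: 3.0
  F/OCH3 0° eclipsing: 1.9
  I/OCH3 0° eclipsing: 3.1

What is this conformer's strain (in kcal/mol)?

This conformer (eclipsed): Br(0°)/COOH(0°) eclipsed 2.9; F(120°)/CN(120°) eclipsed 1.8; I(240°)/OCH3(240°) eclipsed 3.1 → 7.8 kcal/mol.

7.8 kcal/mol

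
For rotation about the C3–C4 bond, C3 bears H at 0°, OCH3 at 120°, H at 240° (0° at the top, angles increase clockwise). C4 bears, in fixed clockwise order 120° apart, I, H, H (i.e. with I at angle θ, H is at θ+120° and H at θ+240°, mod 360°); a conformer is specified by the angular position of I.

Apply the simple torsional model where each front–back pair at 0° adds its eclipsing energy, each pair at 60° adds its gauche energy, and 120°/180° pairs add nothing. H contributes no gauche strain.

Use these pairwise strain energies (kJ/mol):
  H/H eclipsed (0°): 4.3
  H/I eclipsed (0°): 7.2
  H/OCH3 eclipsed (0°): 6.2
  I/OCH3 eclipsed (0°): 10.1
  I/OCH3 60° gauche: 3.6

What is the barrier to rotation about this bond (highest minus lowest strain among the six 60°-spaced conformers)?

I at 0° is eclipsed. H at 0° is eclipsed with I at 0° (7.2); OCH3 at 120° is eclipsed with H at 120° (6.2); H at 240° is eclipsed with H at 240° (4.3). Total 17.7 kJ/mol.
I at 60° is staggered. OCH3 at 120° is gauche with I at 60° (3.6). Total 3.6 kJ/mol.
I at 120° is eclipsed. H at 0° is eclipsed with H at 0° (4.3); OCH3 at 120° is eclipsed with I at 120° (10.1); H at 240° is eclipsed with H at 240° (4.3). Total 18.7 kJ/mol.
I at 180° is staggered. OCH3 at 120° is gauche with I at 180° (3.6). Total 3.6 kJ/mol.
I at 240° is eclipsed. H at 0° is eclipsed with H at 0° (4.3); OCH3 at 120° is eclipsed with H at 120° (6.2); H at 240° is eclipsed with I at 240° (7.2). Total 17.7 kJ/mol.
I at 300° (staggered): no non-H gauche contacts → 0.0 kJ/mol.
Max at 120° (18.7 kJ/mol), min at 300° (0.0 kJ/mol); barrier = 18.7 kJ/mol.

18.7 kJ/mol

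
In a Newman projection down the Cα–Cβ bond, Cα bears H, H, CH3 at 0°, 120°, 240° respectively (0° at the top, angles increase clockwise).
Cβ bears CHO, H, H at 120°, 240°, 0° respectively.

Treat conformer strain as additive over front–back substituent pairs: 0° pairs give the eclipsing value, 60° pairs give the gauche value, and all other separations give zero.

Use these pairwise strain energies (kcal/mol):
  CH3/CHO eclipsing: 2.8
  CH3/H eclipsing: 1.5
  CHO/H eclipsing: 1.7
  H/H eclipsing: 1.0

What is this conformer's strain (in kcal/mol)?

4.2 kcal/mol

This conformer (eclipsed): H–H eclipsed, H–CHO eclipsed, CH3–H eclipsed; 1.0 + 1.7 + 1.5 = 4.2 kcal/mol.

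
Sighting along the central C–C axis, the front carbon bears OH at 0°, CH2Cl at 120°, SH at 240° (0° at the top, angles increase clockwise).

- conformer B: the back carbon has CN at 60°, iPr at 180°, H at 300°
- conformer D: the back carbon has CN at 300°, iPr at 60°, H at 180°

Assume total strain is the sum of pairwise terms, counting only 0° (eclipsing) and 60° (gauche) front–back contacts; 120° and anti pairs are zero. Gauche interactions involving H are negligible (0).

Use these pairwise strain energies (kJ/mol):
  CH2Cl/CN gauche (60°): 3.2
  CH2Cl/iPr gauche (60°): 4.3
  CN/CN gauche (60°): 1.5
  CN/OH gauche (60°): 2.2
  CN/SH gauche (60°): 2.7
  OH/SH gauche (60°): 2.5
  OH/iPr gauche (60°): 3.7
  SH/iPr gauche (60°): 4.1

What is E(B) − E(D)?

B (staggered): OH(0°)/CN(60°) gauche 2.2; CH2Cl(120°)/CN(60°) gauche 3.2; CH2Cl(120°)/iPr(180°) gauche 4.3; SH(240°)/iPr(180°) gauche 4.1 → 13.8 kJ/mol.
D (staggered): OH(0°)/CN(300°) gauche 2.2; OH(0°)/iPr(60°) gauche 3.7; CH2Cl(120°)/iPr(60°) gauche 4.3; SH(240°)/CN(300°) gauche 2.7 → 12.9 kJ/mol.
E(B) − E(D) = 13.8 − 12.9 = +0.9 kJ/mol.

+0.9 kJ/mol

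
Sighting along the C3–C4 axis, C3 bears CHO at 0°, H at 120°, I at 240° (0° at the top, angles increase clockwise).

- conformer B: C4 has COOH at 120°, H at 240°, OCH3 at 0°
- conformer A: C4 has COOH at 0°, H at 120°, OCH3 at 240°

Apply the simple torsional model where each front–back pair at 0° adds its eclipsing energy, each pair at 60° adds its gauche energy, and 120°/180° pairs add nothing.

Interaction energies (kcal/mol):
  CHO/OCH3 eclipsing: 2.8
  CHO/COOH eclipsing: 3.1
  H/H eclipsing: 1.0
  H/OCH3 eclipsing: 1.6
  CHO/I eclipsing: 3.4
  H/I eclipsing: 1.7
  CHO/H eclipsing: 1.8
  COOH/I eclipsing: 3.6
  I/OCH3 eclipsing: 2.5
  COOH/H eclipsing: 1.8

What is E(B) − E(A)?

B is eclipsed. CHO at 0° is eclipsed with OCH3 at 0° (2.8); H at 120° is eclipsed with COOH at 120° (1.8); I at 240° is eclipsed with H at 240° (1.7). Total 6.3 kcal/mol.
A is eclipsed. CHO at 0° is eclipsed with COOH at 0° (3.1); H at 120° is eclipsed with H at 120° (1.0); I at 240° is eclipsed with OCH3 at 240° (2.5). Total 6.6 kcal/mol.
E(B) − E(A) = 6.3 − 6.6 = -0.3 kcal/mol.

-0.3 kcal/mol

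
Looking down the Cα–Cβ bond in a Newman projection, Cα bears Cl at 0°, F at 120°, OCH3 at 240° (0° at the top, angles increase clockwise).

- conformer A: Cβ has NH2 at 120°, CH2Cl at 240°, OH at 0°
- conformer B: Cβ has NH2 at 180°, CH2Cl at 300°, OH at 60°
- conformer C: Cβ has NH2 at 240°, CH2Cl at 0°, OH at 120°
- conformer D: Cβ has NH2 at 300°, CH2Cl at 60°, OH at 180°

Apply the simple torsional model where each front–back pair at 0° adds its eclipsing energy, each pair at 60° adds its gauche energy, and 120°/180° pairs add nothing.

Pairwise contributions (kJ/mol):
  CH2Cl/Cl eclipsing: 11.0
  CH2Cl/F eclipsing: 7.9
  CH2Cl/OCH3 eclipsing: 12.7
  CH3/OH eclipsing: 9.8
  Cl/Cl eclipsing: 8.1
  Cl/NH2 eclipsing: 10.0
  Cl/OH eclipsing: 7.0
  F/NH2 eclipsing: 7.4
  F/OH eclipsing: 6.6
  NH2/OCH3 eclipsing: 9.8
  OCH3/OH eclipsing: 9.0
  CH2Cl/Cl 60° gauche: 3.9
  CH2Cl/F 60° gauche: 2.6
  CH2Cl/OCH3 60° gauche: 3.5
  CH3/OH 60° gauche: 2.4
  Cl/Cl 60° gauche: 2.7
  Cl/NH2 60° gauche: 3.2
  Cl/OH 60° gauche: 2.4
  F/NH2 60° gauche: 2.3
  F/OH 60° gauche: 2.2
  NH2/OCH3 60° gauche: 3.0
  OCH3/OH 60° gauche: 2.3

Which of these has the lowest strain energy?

D

A (eclipsed): Cl–OH eclipsed, F–NH2 eclipsed, OCH3–CH2Cl eclipsed; 7.0 + 7.4 + 12.7 = 27.1 kJ/mol.
B (staggered): Cl–CH2Cl gauche, Cl–OH gauche, F–NH2 gauche, F–OH gauche, OCH3–NH2 gauche, OCH3–CH2Cl gauche; 3.9 + 2.4 + 2.3 + 2.2 + 3.0 + 3.5 = 17.3 kJ/mol.
C (eclipsed): Cl–CH2Cl eclipsed, F–OH eclipsed, OCH3–NH2 eclipsed; 11.0 + 6.6 + 9.8 = 27.4 kJ/mol.
D (staggered): Cl–NH2 gauche, Cl–CH2Cl gauche, F–CH2Cl gauche, F–OH gauche, OCH3–NH2 gauche, OCH3–OH gauche; 3.2 + 3.9 + 2.6 + 2.2 + 3.0 + 2.3 = 17.2 kJ/mol.
D has the lowest total (17.2 kJ/mol).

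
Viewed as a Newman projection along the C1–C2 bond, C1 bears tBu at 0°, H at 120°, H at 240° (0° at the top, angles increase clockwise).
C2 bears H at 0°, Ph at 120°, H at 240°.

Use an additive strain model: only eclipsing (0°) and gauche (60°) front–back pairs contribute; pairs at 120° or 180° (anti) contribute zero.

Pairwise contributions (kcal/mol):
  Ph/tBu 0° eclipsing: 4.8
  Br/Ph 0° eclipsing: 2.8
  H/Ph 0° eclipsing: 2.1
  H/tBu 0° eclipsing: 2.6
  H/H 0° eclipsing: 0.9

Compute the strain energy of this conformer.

This conformer (eclipsed): tBu(0°)/H(0°) eclipsed 2.6; H(120°)/Ph(120°) eclipsed 2.1; H(240°)/H(240°) eclipsed 0.9 → 5.6 kcal/mol.

5.6 kcal/mol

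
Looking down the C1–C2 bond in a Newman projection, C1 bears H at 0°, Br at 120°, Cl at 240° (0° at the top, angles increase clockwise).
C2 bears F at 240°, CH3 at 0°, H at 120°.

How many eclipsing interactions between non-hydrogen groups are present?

1

Non-H eclipsing pairs: Cl(240°)/F(240°) — 1 interaction.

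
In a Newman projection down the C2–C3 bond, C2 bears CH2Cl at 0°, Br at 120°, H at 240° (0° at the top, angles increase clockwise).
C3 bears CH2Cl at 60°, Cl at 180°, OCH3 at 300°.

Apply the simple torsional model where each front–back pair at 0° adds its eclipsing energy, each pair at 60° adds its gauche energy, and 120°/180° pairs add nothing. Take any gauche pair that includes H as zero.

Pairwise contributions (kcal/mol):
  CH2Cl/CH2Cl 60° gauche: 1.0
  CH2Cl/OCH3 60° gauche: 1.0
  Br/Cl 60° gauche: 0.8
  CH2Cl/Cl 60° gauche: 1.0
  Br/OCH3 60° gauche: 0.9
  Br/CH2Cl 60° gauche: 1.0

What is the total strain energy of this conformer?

This conformer (staggered): CH2Cl(0°)/CH2Cl(60°) gauche 1.0; CH2Cl(0°)/OCH3(300°) gauche 1.0; Br(120°)/CH2Cl(60°) gauche 1.0; Br(120°)/Cl(180°) gauche 0.8 → 3.8 kcal/mol.

3.8 kcal/mol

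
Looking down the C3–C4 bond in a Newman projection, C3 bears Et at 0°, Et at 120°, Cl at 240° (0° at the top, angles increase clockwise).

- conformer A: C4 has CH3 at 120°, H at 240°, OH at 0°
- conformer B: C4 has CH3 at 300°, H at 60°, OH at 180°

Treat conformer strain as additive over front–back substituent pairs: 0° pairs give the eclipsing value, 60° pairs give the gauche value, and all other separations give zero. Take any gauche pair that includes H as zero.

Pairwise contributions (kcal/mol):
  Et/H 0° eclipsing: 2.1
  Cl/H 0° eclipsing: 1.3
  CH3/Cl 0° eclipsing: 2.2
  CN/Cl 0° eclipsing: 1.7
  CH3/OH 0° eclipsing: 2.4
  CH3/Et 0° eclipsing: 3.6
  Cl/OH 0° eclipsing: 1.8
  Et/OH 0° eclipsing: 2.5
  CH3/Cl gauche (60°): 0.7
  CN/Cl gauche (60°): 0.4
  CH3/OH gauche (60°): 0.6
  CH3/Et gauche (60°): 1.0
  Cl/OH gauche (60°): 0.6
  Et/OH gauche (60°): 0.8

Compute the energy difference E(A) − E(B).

A (eclipsed): Et–OH eclipsed, Et–CH3 eclipsed, Cl–H eclipsed; 2.5 + 3.6 + 1.3 = 7.4 kcal/mol.
B (staggered): Et–CH3 gauche, Et–OH gauche, Cl–CH3 gauche, Cl–OH gauche; 1.0 + 0.8 + 0.7 + 0.6 = 3.1 kcal/mol.
E(A) − E(B) = 7.4 − 3.1 = +4.3 kcal/mol.

+4.3 kcal/mol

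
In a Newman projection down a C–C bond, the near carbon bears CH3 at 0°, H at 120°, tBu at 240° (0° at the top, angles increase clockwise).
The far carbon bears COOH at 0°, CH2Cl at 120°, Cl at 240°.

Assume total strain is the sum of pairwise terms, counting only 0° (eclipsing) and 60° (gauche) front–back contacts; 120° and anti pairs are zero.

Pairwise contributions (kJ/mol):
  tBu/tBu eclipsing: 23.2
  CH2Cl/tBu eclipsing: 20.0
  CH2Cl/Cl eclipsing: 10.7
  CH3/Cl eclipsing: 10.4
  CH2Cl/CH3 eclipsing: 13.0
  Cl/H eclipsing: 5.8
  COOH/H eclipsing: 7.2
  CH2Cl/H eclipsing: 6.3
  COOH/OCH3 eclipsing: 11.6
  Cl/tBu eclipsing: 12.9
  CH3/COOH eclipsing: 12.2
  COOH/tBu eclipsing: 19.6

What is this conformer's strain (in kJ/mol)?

This conformer is eclipsed. CH3 at 0° is eclipsed with COOH at 0° (12.2); H at 120° is eclipsed with CH2Cl at 120° (6.3); tBu at 240° is eclipsed with Cl at 240° (12.9). Total 31.4 kJ/mol.

31.4 kJ/mol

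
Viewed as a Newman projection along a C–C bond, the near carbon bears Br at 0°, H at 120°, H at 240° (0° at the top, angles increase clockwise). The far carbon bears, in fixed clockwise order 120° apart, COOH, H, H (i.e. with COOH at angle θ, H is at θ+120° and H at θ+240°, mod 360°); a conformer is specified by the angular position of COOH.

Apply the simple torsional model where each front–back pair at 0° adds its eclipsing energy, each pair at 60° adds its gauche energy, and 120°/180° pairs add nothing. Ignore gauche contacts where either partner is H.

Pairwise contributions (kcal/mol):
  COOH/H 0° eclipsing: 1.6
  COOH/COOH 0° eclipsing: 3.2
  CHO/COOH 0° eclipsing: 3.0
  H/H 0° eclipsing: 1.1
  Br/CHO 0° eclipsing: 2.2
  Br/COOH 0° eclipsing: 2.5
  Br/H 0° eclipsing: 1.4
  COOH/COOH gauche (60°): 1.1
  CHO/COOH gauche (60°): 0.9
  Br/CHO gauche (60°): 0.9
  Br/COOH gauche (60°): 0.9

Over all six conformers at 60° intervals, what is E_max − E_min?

COOH at 0° (eclipsed): Br(0°)/COOH(0°) eclipsed 2.5; H(120°)/H(120°) eclipsed 1.1; H(240°)/H(240°) eclipsed 1.1 → 4.7 kcal/mol.
COOH at 60° (staggered): Br(0°)/COOH(60°) gauche 0.9 → 0.9 kcal/mol.
COOH at 120° (eclipsed): Br(0°)/H(0°) eclipsed 1.4; H(120°)/COOH(120°) eclipsed 1.6; H(240°)/H(240°) eclipsed 1.1 → 4.1 kcal/mol.
COOH at 180° (staggered): no non-H gauche contacts → 0.0 kcal/mol.
COOH at 240° (eclipsed): Br(0°)/H(0°) eclipsed 1.4; H(120°)/H(120°) eclipsed 1.1; H(240°)/COOH(240°) eclipsed 1.6 → 4.1 kcal/mol.
COOH at 300° (staggered): Br(0°)/COOH(300°) gauche 0.9 → 0.9 kcal/mol.
Max at 0° (4.7 kcal/mol), min at 180° (0.0 kcal/mol); barrier = 4.7 kcal/mol.

4.7 kcal/mol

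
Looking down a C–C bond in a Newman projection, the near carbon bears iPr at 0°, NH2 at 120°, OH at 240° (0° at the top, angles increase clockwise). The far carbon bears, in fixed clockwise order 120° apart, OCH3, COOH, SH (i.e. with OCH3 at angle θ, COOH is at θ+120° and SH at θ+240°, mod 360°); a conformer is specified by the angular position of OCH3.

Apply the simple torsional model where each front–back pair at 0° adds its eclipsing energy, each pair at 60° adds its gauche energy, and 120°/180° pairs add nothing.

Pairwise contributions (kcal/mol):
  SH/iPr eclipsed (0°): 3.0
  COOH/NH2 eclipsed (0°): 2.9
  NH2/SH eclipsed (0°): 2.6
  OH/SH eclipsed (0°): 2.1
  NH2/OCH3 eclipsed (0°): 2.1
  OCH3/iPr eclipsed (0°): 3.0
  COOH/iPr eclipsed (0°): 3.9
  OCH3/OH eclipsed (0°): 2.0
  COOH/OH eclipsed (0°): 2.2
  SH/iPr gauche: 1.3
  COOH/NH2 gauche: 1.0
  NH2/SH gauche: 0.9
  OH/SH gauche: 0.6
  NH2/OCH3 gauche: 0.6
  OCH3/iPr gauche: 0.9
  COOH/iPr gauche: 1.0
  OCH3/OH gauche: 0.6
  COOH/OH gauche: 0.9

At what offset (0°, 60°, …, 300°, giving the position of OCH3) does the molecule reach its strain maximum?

OCH3 at 0° (eclipsed): iPr–OCH3 eclipsed, NH2–COOH eclipsed, OH–SH eclipsed; 3.0 + 2.9 + 2.1 = 8.0 kcal/mol.
OCH3 at 60° (staggered): iPr–OCH3 gauche, iPr–SH gauche, NH2–OCH3 gauche, NH2–COOH gauche, OH–COOH gauche, OH–SH gauche; 0.9 + 1.3 + 0.6 + 1.0 + 0.9 + 0.6 = 5.3 kcal/mol.
OCH3 at 120° (eclipsed): iPr–SH eclipsed, NH2–OCH3 eclipsed, OH–COOH eclipsed; 3.0 + 2.1 + 2.2 = 7.3 kcal/mol.
OCH3 at 180° (staggered): iPr–COOH gauche, iPr–SH gauche, NH2–OCH3 gauche, NH2–SH gauche, OH–OCH3 gauche, OH–COOH gauche; 1.0 + 1.3 + 0.6 + 0.9 + 0.6 + 0.9 = 5.3 kcal/mol.
OCH3 at 240° (eclipsed): iPr–COOH eclipsed, NH2–SH eclipsed, OH–OCH3 eclipsed; 3.9 + 2.6 + 2.0 = 8.5 kcal/mol.
OCH3 at 300° (staggered): iPr–OCH3 gauche, iPr–COOH gauche, NH2–COOH gauche, NH2–SH gauche, OH–OCH3 gauche, OH–SH gauche; 0.9 + 1.0 + 1.0 + 0.9 + 0.6 + 0.6 = 5.0 kcal/mol.
The maximum (8.5 kcal/mol) occurs with OCH3 at 240°.

240°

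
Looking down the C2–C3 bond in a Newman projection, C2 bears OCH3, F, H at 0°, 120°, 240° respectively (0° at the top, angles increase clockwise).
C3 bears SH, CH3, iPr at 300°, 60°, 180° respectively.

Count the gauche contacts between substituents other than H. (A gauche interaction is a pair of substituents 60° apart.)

Non-H gauche pairs: OCH3(0°)/SH(300°); OCH3(0°)/CH3(60°); F(120°)/CH3(60°); F(120°)/iPr(180°) — 4 interactions.

4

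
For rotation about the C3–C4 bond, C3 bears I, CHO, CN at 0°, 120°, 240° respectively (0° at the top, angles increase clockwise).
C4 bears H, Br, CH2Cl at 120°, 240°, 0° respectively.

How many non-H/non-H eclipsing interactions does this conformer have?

2

Non-H eclipsing pairs: I(0°)/CH2Cl(0°); CN(240°)/Br(240°) — 2 interactions.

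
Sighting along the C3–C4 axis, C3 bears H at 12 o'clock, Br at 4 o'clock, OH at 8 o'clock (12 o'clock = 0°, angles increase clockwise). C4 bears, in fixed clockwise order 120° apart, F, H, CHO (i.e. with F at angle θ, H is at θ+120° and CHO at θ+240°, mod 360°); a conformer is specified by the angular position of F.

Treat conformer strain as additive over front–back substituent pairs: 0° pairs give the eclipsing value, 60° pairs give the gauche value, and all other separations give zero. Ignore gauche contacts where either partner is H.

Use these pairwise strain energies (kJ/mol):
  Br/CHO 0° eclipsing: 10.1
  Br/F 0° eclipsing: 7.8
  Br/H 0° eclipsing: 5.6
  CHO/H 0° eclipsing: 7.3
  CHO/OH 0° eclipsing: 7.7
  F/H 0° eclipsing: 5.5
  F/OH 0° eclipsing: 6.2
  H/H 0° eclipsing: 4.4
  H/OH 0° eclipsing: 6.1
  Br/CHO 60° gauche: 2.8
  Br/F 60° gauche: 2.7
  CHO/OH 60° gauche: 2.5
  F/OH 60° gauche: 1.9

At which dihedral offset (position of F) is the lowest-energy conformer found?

F at 0° (eclipsed): H–F eclipsed, Br–H eclipsed, OH–CHO eclipsed; 5.5 + 5.6 + 7.7 = 18.8 kJ/mol.
F at 60° (staggered): Br–F gauche, OH–CHO gauche; 2.7 + 2.5 = 5.2 kJ/mol.
F at 120° (eclipsed): H–CHO eclipsed, Br–F eclipsed, OH–H eclipsed; 7.3 + 7.8 + 6.1 = 21.2 kJ/mol.
F at 180° (staggered): Br–F gauche, Br–CHO gauche, OH–F gauche; 2.7 + 2.8 + 1.9 = 7.4 kJ/mol.
F at 240° (eclipsed): H–H eclipsed, Br–CHO eclipsed, OH–F eclipsed; 4.4 + 10.1 + 6.2 = 20.7 kJ/mol.
F at 300° (staggered): Br–CHO gauche, OH–F gauche, OH–CHO gauche; 2.8 + 1.9 + 2.5 = 7.2 kJ/mol.
The minimum (5.2 kJ/mol) occurs with F at 60°.

60°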